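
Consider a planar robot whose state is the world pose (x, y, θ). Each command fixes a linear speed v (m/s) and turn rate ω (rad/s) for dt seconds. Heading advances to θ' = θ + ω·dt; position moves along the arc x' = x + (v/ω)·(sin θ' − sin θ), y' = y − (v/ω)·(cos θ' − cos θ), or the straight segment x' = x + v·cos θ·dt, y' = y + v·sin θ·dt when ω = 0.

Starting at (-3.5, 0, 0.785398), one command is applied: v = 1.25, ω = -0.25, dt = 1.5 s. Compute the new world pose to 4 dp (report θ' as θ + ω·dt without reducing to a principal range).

(-1.9593, 1.0493, 0.4104)

θ' = 0.7854 + -0.25·1.5 = 0.4104
R = v/ω = 1.25/-0.25 = -5.0000
x' = -3.5 + -5.0000·(sin 0.4104 − sin 0.7854) = -1.9593
y' = 0 − -5.0000·(cos 0.4104 − cos 0.7854) = 1.0493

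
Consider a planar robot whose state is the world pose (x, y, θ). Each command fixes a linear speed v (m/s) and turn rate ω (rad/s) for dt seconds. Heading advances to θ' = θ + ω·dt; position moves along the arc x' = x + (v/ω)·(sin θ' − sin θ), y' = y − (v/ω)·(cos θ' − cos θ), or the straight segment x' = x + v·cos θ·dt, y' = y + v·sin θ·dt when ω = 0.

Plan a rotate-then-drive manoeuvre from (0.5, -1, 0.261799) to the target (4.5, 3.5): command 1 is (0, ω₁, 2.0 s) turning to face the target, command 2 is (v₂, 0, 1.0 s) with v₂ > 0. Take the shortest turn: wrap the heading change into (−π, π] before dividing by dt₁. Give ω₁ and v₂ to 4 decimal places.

ω₁ = 0.2912, v₂ = 6.0208

heading to target = atan2(3.5−-1, 4.5−0.5) = 0.8442
Δθ = wrap(0.8442 − 0.2618) = 0.5824; ω₁ = Δθ/dt₁ = 0.2912
distance = √((4.5−0.5)² + (3.5−-1)²) = 6.0208; v₂ = distance/dt₂ = 6.0208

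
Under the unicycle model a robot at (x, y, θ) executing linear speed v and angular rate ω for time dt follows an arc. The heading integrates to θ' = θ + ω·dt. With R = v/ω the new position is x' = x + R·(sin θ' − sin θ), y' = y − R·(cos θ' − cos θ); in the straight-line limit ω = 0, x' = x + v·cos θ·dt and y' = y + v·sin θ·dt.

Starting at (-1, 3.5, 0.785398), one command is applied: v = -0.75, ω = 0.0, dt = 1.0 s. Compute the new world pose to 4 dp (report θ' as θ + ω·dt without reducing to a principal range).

(-1.5303, 2.9697, 0.7854)

θ' = 0.7854 + 0.0·1.0 = 0.7854
ω = 0 → straight: x' = -1 + -0.75·cos(0.7854)·1.0 = -1.5303
y' = 3.5 + -0.75·sin(0.7854)·1.0 = 2.9697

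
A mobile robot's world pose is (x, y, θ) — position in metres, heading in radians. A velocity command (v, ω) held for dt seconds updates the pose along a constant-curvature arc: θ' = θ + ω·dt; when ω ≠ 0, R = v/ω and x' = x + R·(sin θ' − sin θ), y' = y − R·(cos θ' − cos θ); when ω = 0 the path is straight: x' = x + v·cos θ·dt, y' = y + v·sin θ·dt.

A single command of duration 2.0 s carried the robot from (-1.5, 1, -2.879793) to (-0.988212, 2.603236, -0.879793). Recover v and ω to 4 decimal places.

Δθ = -0.879793 − -2.879793 = 2.000000
ω = Δθ/dt = 2.000000/2.0 = 1.0000
R = −Δy/(cos θ' − cos θ) = -1.0000
v = R·ω = -1.0000·1.0000 = -1.0000

v = -1.0000, ω = 1.0000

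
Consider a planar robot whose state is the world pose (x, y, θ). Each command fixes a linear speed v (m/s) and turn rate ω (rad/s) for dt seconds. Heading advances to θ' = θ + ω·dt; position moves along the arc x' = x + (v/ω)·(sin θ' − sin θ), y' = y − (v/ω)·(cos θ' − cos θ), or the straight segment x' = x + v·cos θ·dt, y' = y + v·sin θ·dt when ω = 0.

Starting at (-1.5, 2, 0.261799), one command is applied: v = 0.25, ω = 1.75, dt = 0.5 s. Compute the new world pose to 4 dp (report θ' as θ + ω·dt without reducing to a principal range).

(-1.4074, 2.0779, 1.1368)

θ' = 0.2618 + 1.75·0.5 = 1.1368
R = v/ω = 0.25/1.75 = 0.1429
x' = -1.5 + 0.1429·(sin 1.1368 − sin 0.2618) = -1.4074
y' = 2 − 0.1429·(cos 1.1368 − cos 0.2618) = 2.0779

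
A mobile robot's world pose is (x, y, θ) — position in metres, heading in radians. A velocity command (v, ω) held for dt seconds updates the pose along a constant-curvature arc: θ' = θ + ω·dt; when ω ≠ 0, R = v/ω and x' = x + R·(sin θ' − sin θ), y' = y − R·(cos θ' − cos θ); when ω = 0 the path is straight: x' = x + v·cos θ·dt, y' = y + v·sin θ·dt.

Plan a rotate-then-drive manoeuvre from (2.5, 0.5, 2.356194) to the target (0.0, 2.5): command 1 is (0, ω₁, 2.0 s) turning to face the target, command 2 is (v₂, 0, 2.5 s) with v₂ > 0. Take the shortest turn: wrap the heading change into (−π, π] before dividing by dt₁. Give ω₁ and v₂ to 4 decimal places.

heading to target = atan2(2.5−0.5, 0−2.5) = 2.4669
Δθ = wrap(2.4669 − 2.3562) = 0.1107; ω₁ = Δθ/dt₁ = 0.0553
distance = √((0−2.5)² + (2.5−0.5)²) = 3.2016; v₂ = distance/dt₂ = 1.2806

ω₁ = 0.0553, v₂ = 1.2806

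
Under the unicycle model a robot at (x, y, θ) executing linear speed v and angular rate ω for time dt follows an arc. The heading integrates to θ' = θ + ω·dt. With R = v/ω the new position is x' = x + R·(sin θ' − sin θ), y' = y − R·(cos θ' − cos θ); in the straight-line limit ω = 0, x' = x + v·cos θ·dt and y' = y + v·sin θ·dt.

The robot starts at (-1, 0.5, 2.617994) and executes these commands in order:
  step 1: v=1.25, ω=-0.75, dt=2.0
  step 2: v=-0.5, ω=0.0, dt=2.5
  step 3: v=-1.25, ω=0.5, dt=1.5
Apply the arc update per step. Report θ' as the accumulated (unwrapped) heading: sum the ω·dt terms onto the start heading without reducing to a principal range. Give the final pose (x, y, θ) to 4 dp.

(-2.3546, -0.2773, 1.8680)

step 1: θ'=1.1180 (R=-1.6667) → pose (-1.6654, 2.6725, 1.1180)
step 2: θ'=1.1180 (straight) → pose (-2.2122, 1.5485, 1.1180)
step 3: θ'=1.8680 (R=-2.5000) → pose (-2.3546, -0.2773, 1.8680)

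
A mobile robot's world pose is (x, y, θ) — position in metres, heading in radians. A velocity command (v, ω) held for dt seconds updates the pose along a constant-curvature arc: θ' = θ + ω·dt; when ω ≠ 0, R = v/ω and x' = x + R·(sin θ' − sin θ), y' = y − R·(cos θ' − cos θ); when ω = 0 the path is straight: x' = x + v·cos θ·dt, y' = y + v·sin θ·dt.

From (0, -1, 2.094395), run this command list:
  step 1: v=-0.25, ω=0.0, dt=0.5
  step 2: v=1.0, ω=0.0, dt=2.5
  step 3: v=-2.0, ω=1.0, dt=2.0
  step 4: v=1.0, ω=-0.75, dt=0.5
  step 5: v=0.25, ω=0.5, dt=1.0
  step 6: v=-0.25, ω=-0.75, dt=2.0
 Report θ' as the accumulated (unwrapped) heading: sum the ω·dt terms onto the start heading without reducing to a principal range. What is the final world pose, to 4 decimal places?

(2.0790, 0.5178, 2.7194)

step 1: θ'=2.0944 (straight) → pose (0.0625, -1.1083, 2.0944)
step 2: θ'=2.0944 (straight) → pose (-1.1875, 1.0568, 2.0944)
step 3: θ'=4.0944 (R=-2.0000) → pose (2.1746, 0.8980, 4.0944)
step 4: θ'=3.7194 (R=-1.3333) → pose (1.8162, 0.5537, 3.7194)
step 5: θ'=4.2194 (R=0.5000) → pose (1.6488, 0.3715, 4.2194)
step 6: θ'=2.7194 (R=0.3333) → pose (2.0790, 0.5178, 2.7194)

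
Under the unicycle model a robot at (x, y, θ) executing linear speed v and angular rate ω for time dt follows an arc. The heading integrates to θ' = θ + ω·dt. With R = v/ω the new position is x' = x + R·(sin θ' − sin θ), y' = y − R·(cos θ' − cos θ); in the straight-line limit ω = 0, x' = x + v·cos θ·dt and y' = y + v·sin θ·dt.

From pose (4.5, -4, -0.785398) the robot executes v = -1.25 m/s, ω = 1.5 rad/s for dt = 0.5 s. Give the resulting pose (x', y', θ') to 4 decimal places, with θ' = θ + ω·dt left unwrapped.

θ' = -0.7854 + 1.5·0.5 = -0.0354
R = v/ω = -1.25/1.5 = -0.8333
x' = 4.5 + -0.8333·(sin -0.0354 − sin -0.7854) = 3.9402
y' = -4 − -0.8333·(cos -0.0354 − cos -0.7854) = -3.7564

(3.9402, -3.7564, -0.0354)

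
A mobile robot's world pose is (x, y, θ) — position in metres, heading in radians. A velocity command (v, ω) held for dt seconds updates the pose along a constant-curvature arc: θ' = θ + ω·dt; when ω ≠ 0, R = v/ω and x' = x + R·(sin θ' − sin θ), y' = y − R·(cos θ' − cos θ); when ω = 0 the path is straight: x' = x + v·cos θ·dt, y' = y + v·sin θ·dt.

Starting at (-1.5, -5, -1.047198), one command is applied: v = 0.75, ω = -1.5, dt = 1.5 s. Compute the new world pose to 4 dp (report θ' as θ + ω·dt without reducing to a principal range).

(-2.0105, -5.7440, -3.2972)

θ' = -1.0472 + -1.5·1.5 = -3.2972
R = v/ω = 0.75/-1.5 = -0.5000
x' = -1.5 + -0.5000·(sin -3.2972 − sin -1.0472) = -2.0105
y' = -5 − -0.5000·(cos -3.2972 − cos -1.0472) = -5.7440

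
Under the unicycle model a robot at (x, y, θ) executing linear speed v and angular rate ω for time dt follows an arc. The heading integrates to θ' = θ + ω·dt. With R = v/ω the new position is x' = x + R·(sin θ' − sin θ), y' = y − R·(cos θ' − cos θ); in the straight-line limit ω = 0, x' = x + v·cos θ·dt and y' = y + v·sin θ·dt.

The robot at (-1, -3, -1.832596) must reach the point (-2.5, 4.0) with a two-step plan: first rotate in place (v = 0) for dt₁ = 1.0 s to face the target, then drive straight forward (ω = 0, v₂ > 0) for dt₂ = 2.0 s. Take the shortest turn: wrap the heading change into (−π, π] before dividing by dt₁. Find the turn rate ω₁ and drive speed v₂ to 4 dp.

heading to target = atan2(4−-3, -2.5−-1) = 1.7819
Δθ = wrap(1.7819 − -1.8326) = -2.6687; ω₁ = Δθ/dt₁ = -2.6687
distance = √((-2.5−-1)² + (4−-3)²) = 7.1589; v₂ = distance/dt₂ = 3.5795

ω₁ = -2.6687, v₂ = 3.5795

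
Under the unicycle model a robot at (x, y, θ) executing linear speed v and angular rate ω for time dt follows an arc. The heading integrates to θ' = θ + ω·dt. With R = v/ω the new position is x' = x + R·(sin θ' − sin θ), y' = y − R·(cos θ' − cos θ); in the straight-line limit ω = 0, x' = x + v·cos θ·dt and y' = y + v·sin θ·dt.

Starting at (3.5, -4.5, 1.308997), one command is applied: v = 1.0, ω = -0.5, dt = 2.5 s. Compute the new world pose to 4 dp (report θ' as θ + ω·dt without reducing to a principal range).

(5.3139, -3.0211, 0.0590)

θ' = 1.3090 + -0.5·2.5 = 0.0590
R = v/ω = 1.0/-0.5 = -2.0000
x' = 3.5 + -2.0000·(sin 0.0590 − sin 1.3090) = 5.3139
y' = -4.5 − -2.0000·(cos 0.0590 − cos 1.3090) = -3.0211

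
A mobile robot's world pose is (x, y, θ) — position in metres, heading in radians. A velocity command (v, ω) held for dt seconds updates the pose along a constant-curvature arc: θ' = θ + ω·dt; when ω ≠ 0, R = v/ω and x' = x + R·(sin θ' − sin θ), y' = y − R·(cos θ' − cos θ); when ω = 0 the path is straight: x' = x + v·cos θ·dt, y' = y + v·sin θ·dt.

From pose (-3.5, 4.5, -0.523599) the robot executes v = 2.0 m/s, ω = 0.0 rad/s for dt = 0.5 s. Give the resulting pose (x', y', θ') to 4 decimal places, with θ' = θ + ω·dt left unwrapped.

θ' = -0.5236 + 0.0·0.5 = -0.5236
ω = 0 → straight: x' = -3.5 + 2.0·cos(-0.5236)·0.5 = -2.6340
y' = 4.5 + 2.0·sin(-0.5236)·0.5 = 4.0000

(-2.6340, 4.0000, -0.5236)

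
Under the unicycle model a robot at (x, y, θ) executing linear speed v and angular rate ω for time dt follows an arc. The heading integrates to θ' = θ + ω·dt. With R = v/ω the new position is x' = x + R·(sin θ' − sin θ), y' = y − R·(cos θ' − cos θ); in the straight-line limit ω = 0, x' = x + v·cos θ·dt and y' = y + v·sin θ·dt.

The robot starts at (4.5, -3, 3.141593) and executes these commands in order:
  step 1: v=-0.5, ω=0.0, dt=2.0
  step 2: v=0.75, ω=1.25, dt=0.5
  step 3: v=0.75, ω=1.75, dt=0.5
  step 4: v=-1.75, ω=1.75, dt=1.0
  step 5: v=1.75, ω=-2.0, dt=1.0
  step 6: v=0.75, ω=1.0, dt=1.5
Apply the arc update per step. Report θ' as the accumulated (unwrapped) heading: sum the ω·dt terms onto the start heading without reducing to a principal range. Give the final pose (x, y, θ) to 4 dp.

(5.2170, -4.4413, 5.8916)

step 1: θ'=3.1416 (straight) → pose (5.5000, -3.0000, 3.1416)
step 2: θ'=3.7666 (R=0.6000) → pose (5.1489, -3.1134, 3.7666)
step 3: θ'=4.6416 (R=0.4286) → pose (4.9722, -3.4307, 4.6416)
step 4: θ'=6.3916 (R=-1.0000) → pose (3.8665, -2.3658, 6.3916)
step 5: θ'=4.3916 (R=-0.8750) → pose (4.7915, -3.5116, 4.3916)
step 6: θ'=5.8916 (R=0.7500) → pose (5.2170, -4.4413, 5.8916)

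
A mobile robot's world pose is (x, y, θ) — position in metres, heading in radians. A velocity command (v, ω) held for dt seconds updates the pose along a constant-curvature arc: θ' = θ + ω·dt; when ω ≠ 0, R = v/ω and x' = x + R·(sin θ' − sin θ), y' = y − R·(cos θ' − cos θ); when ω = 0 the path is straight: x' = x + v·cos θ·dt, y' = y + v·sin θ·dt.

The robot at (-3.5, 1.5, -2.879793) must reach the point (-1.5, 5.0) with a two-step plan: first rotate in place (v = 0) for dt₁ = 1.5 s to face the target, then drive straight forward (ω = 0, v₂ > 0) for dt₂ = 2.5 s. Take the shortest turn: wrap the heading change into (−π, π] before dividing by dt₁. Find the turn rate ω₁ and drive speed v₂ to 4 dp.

heading to target = atan2(5−1.5, -1.5−-3.5) = 1.0517
Δθ = wrap(1.0517 − -2.8798) = -2.3517; ω₁ = Δθ/dt₁ = -1.5678
distance = √((-1.5−-3.5)² + (5−1.5)²) = 4.0311; v₂ = distance/dt₂ = 1.6125

ω₁ = -1.5678, v₂ = 1.6125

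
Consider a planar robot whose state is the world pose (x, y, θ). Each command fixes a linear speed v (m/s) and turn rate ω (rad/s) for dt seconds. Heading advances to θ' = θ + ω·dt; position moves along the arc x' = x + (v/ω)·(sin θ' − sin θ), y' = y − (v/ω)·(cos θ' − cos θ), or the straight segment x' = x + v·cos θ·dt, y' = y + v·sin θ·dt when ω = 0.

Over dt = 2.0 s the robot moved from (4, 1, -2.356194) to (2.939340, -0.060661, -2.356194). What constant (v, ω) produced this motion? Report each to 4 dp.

Δθ = -2.356194 − -2.356194 = 0.000000
ω = Δθ/dt = 0.000000/2.0 = 0.0000
ω = 0 → v = (Δx·cos θ + Δy·sin θ)/dt = 0.7500

v = 0.7500, ω = 0.0000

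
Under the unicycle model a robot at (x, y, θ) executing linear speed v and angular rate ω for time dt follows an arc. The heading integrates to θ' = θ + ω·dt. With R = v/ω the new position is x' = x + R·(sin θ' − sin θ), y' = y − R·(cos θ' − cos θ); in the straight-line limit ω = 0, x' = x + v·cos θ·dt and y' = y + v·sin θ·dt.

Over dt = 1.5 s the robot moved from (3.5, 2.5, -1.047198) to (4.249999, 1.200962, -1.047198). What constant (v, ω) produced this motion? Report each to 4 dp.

Δθ = -1.047198 − -1.047198 = 0.000000
ω = Δθ/dt = 0.000000/1.5 = 0.0000
ω = 0 → v = (Δx·cos θ + Δy·sin θ)/dt = 1.0000

v = 1.0000, ω = 0.0000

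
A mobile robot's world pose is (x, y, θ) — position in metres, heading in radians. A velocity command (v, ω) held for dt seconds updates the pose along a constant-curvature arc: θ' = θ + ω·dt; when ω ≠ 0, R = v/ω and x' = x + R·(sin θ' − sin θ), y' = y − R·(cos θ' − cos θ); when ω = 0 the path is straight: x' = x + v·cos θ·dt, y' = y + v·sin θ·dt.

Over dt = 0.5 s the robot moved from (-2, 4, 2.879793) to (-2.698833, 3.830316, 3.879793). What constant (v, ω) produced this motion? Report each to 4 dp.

v = 1.5000, ω = 2.0000

Δθ = 3.879793 − 2.879793 = 1.000000
ω = Δθ/dt = 1.000000/0.5 = 2.0000
R = Δx/(sin θ' − sin θ) = 0.7500
v = R·ω = 0.7500·2.0000 = 1.5000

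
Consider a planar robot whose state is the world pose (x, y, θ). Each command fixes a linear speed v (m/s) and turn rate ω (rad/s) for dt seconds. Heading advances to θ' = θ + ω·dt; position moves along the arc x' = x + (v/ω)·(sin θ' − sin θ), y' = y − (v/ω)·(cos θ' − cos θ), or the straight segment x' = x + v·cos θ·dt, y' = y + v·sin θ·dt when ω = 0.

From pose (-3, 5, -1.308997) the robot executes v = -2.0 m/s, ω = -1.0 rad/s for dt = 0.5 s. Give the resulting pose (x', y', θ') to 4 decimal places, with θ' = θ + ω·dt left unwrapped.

θ' = -1.3090 + -1.0·0.5 = -1.8090
R = v/ω = -2.0/-1.0 = 2.0000
x' = -3 + 2.0000·(sin -1.8090 − sin -1.3090) = -3.0117
y' = 5 − 2.0000·(cos -1.8090 − cos -1.3090) = 5.9895

(-3.0117, 5.9895, -1.8090)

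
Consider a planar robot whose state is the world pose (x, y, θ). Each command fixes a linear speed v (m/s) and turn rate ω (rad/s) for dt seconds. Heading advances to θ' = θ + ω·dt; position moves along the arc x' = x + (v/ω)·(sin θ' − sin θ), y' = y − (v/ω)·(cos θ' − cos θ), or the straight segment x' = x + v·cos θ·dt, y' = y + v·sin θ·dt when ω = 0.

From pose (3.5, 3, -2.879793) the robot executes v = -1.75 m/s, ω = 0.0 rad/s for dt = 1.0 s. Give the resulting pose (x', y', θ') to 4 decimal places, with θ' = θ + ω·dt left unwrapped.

(5.1904, 3.4529, -2.8798)

θ' = -2.8798 + 0.0·1.0 = -2.8798
ω = 0 → straight: x' = 3.5 + -1.75·cos(-2.8798)·1.0 = 5.1904
y' = 3 + -1.75·sin(-2.8798)·1.0 = 3.4529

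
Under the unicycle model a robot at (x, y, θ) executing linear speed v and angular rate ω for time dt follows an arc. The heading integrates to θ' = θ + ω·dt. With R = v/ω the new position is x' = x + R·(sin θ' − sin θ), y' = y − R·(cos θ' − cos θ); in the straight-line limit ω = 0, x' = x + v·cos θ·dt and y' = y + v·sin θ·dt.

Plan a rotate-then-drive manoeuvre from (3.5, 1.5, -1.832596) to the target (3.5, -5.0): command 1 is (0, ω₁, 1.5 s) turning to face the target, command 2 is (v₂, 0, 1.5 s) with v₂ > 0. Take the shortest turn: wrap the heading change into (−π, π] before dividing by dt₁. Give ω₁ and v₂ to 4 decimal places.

heading to target = atan2(-5−1.5, 3.5−3.5) = -1.5708
Δθ = wrap(-1.5708 − -1.8326) = 0.2618; ω₁ = Δθ/dt₁ = 0.1745
distance = √((3.5−3.5)² + (-5−1.5)²) = 6.5000; v₂ = distance/dt₂ = 4.3333

ω₁ = 0.1745, v₂ = 4.3333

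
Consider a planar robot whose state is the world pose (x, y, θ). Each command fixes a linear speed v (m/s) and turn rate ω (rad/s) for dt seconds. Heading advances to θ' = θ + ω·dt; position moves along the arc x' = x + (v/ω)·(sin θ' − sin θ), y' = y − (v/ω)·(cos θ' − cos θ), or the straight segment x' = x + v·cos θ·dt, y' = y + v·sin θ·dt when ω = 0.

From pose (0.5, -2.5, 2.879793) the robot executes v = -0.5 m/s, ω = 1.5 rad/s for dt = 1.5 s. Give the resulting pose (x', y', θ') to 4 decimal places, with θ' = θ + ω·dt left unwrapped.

(0.8910, -2.0429, 5.1298)

θ' = 2.8798 + 1.5·1.5 = 5.1298
R = v/ω = -0.5/1.5 = -0.3333
x' = 0.5 + -0.3333·(sin 5.1298 − sin 2.8798) = 0.8910
y' = -2.5 − -0.3333·(cos 5.1298 − cos 2.8798) = -2.0429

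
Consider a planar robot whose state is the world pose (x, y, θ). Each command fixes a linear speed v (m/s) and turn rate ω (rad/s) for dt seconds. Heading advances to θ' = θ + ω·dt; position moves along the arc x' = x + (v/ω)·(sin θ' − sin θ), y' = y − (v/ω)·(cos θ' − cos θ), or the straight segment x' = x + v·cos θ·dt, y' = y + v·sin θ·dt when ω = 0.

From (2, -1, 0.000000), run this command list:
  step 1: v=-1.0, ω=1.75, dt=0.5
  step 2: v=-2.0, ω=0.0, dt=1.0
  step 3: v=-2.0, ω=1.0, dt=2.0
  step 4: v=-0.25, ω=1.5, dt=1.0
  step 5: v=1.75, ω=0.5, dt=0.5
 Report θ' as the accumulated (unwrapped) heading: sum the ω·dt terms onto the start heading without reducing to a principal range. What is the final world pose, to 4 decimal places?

(1.3048, -6.6991, 4.6250)

step 1: θ'=0.8750 (R=-0.5714) → pose (1.5614, -1.2051, 0.8750)
step 2: θ'=0.8750 (straight) → pose (0.2794, -2.7402, 0.8750)
step 3: θ'=2.8750 (R=-2.0000) → pose (1.2876, -5.9516, 2.8750)
step 4: θ'=4.3750 (R=-0.1667) → pose (1.4888, -5.8460, 4.3750)
step 5: θ'=4.6250 (R=3.5000) → pose (1.3048, -6.6991, 4.6250)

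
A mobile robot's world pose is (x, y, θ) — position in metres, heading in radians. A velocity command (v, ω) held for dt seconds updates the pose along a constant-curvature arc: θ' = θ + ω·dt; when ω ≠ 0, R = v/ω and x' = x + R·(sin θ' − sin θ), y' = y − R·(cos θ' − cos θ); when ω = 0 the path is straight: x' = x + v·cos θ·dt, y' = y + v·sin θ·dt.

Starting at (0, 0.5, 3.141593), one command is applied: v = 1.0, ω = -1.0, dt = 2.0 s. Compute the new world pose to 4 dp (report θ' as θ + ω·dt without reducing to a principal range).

(-0.9093, 1.9161, 1.1416)

θ' = 3.1416 + -1.0·2.0 = 1.1416
R = v/ω = 1.0/-1.0 = -1.0000
x' = 0 + -1.0000·(sin 1.1416 − sin 3.1416) = -0.9093
y' = 0.5 − -1.0000·(cos 1.1416 − cos 3.1416) = 1.9161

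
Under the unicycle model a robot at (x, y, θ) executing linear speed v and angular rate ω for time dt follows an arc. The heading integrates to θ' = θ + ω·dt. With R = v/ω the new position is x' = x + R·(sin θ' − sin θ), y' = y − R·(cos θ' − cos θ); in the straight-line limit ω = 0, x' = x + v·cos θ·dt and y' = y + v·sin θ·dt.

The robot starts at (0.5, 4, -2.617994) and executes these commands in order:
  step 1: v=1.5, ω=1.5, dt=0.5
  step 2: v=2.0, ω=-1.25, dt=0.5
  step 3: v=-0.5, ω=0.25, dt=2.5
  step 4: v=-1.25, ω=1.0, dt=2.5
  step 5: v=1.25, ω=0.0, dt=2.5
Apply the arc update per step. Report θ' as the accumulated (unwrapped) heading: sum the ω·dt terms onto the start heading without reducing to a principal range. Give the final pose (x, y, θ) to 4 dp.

(0.7724, 6.8492, 0.6320)

step 1: θ'=-1.8680 (R=1.0000) → pose (0.0438, 3.4268, -1.8680)
step 2: θ'=-2.4930 (R=-1.6000) → pose (-0.5195, 2.6203, -2.4930)
step 3: θ'=-1.8680 (R=-2.0000) → pose (0.1847, 3.6285, -1.8680)
step 4: θ'=0.6320 (R=-1.2500) → pose (-1.7490, 5.0031, 0.6320)
step 5: θ'=0.6320 (straight) → pose (0.7724, 6.8492, 0.6320)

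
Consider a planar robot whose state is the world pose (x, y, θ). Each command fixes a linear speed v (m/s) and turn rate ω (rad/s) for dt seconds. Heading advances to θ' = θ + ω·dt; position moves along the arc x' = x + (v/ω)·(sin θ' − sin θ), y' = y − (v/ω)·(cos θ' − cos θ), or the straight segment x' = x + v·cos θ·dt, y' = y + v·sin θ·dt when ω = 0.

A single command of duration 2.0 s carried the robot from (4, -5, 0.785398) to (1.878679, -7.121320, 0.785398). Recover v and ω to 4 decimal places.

Δθ = 0.785398 − 0.785398 = 0.000000
ω = Δθ/dt = 0.000000/2.0 = 0.0000
ω = 0 → v = (Δx·cos θ + Δy·sin θ)/dt = -1.5000

v = -1.5000, ω = 0.0000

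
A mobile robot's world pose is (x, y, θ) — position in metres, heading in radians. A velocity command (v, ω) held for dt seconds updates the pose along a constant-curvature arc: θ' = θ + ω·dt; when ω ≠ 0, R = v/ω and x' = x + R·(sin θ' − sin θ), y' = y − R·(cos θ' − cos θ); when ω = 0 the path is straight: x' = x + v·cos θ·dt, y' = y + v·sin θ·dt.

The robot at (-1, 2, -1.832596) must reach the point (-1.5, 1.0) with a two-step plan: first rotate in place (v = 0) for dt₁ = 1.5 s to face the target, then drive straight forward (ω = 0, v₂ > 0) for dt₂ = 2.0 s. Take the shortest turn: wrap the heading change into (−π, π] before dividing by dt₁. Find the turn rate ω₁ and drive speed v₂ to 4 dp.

heading to target = atan2(1−2, -1.5−-1) = -2.0344
Δθ = wrap(-2.0344 − -1.8326) = -0.2018; ω₁ = Δθ/dt₁ = -0.1346
distance = √((-1.5−-1)² + (1−2)²) = 1.1180; v₂ = distance/dt₂ = 0.5590

ω₁ = -0.1346, v₂ = 0.5590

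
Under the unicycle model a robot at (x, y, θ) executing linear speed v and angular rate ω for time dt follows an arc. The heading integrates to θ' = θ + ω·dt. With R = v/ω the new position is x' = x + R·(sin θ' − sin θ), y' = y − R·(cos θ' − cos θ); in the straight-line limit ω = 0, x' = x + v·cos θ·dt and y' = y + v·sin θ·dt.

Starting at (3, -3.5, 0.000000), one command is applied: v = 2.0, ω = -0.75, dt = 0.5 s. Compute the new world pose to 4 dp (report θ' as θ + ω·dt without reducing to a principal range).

(3.9767, -3.6853, -0.3750)

θ' = 0.0000 + -0.75·0.5 = -0.3750
R = v/ω = 2.0/-0.75 = -2.6667
x' = 3 + -2.6667·(sin -0.3750 − sin 0.0000) = 3.9767
y' = -3.5 − -2.6667·(cos -0.3750 − cos 0.0000) = -3.6853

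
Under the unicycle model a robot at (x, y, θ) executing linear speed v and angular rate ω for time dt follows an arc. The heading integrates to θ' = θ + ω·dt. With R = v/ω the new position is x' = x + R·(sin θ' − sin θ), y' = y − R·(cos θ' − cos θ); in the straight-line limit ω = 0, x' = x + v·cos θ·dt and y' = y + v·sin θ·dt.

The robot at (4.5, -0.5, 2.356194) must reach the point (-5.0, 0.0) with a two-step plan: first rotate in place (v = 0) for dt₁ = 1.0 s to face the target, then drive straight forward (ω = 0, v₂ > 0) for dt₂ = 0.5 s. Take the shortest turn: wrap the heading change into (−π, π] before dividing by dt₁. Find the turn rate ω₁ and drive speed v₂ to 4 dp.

ω₁ = 0.7328, v₂ = 19.0263

heading to target = atan2(0−-0.5, -5−4.5) = 3.0890
Δθ = wrap(3.0890 − 2.3562) = 0.7328; ω₁ = Δθ/dt₁ = 0.7328
distance = √((-5−4.5)² + (0−-0.5)²) = 9.5131; v₂ = distance/dt₂ = 19.0263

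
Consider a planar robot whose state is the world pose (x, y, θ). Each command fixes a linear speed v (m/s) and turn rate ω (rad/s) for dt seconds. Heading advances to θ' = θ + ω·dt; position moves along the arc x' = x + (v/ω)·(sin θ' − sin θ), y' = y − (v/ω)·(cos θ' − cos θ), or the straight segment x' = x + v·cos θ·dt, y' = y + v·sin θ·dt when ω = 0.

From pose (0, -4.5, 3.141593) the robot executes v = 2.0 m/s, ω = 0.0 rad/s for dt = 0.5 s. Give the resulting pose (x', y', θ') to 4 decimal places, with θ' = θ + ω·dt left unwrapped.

(-1.0000, -4.5000, 3.1416)

θ' = 3.1416 + 0.0·0.5 = 3.1416
ω = 0 → straight: x' = 0 + 2.0·cos(3.1416)·0.5 = -1.0000
y' = -4.5 + 2.0·sin(3.1416)·0.5 = -4.5000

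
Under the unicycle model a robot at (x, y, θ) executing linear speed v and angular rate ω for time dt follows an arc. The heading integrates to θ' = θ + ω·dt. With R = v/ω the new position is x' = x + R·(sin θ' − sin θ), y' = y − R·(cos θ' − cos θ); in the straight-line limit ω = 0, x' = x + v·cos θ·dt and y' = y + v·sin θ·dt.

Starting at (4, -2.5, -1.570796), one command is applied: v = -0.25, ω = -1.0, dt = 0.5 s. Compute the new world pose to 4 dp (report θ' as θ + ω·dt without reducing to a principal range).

(4.0306, -2.3801, -2.0708)

θ' = -1.5708 + -1.0·0.5 = -2.0708
R = v/ω = -0.25/-1.0 = 0.2500
x' = 4 + 0.2500·(sin -2.0708 − sin -1.5708) = 4.0306
y' = -2.5 − 0.2500·(cos -2.0708 − cos -1.5708) = -2.3801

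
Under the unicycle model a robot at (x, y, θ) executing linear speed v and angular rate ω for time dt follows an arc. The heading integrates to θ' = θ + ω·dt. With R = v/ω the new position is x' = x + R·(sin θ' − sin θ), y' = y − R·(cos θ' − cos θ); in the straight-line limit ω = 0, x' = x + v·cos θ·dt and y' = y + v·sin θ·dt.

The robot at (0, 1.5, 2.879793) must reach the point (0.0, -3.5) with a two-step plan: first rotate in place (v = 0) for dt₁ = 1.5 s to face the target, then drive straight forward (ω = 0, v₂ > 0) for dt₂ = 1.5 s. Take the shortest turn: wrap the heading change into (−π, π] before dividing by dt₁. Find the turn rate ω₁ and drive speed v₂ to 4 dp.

ω₁ = 1.2217, v₂ = 3.3333

heading to target = atan2(-3.5−1.5, 0−0) = -1.5708
Δθ = wrap(-1.5708 − 2.8798) = 1.8326; ω₁ = Δθ/dt₁ = 1.2217
distance = √((0−0)² + (-3.5−1.5)²) = 5.0000; v₂ = distance/dt₂ = 3.3333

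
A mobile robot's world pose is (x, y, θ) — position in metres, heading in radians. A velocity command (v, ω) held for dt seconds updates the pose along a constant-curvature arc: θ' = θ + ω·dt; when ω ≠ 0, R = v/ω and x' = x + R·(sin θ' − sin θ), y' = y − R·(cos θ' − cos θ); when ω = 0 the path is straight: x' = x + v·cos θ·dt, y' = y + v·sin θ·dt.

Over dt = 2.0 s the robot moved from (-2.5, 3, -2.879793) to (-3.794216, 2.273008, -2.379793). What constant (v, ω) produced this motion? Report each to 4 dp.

v = 0.7500, ω = 0.2500

Δθ = -2.379793 − -2.879793 = 0.500000
ω = Δθ/dt = 0.500000/2.0 = 0.2500
R = Δx/(sin θ' − sin θ) = 3.0000
v = R·ω = 3.0000·0.2500 = 0.7500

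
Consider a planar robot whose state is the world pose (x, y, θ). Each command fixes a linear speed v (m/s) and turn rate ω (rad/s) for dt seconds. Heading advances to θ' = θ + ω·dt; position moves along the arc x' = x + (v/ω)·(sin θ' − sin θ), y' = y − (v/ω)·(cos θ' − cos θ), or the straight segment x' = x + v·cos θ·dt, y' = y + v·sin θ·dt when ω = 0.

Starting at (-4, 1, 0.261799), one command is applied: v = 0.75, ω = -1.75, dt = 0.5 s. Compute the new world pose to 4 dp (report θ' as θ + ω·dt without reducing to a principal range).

(-3.6424, 0.9365, -0.6132)

θ' = 0.2618 + -1.75·0.5 = -0.6132
R = v/ω = 0.75/-1.75 = -0.4286
x' = -4 + -0.4286·(sin -0.6132 − sin 0.2618) = -3.6424
y' = 1 − -0.4286·(cos -0.6132 − cos 0.2618) = 0.9365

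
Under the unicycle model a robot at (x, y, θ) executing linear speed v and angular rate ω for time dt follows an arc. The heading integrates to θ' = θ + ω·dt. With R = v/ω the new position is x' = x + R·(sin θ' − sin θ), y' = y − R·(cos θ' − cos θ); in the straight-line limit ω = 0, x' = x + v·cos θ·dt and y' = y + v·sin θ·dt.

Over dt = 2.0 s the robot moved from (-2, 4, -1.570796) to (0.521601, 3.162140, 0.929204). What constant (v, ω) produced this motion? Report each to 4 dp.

v = 1.7500, ω = 1.2500

Δθ = 0.929204 − -1.570796 = 2.500000
ω = Δθ/dt = 2.500000/2.0 = 1.2500
R = Δx/(sin θ' − sin θ) = 1.4000
v = R·ω = 1.4000·1.2500 = 1.7500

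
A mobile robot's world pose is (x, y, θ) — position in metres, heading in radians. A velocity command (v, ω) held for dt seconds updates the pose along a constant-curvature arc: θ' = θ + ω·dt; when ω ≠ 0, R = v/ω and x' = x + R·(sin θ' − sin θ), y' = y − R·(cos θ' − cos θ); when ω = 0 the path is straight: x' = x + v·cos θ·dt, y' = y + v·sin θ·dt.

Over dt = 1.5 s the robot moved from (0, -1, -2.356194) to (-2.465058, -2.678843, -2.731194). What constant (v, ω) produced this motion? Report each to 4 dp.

Δθ = -2.731194 − -2.356194 = -0.375000
ω = Δθ/dt = -0.375000/1.5 = -0.2500
R = Δx/(sin θ' − sin θ) = -8.0000
v = R·ω = -8.0000·-0.2500 = 2.0000

v = 2.0000, ω = -0.2500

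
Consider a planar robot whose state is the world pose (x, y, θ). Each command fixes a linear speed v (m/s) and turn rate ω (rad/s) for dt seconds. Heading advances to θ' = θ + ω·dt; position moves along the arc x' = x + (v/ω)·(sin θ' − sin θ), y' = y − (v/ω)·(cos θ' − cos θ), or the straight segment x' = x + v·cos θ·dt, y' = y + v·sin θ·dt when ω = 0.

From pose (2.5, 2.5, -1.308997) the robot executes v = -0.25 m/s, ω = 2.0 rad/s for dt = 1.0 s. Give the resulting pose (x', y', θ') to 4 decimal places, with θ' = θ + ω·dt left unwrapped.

(2.2996, 2.5640, 0.6910)

θ' = -1.3090 + 2.0·1.0 = 0.6910
R = v/ω = -0.25/2.0 = -0.1250
x' = 2.5 + -0.1250·(sin 0.6910 − sin -1.3090) = 2.2996
y' = 2.5 − -0.1250·(cos 0.6910 − cos -1.3090) = 2.5640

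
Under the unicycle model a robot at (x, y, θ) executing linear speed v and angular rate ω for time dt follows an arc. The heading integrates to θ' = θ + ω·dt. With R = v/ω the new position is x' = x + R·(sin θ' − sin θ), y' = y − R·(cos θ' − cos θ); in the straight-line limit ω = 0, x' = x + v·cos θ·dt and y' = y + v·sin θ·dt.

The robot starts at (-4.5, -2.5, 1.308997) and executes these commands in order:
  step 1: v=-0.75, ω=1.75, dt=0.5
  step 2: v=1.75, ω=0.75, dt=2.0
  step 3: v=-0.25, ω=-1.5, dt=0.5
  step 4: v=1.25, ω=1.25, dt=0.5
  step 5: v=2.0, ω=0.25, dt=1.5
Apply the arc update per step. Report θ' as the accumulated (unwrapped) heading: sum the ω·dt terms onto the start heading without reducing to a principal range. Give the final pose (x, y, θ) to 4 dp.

(-10.4936, -3.9420, 3.9340)

step 1: θ'=2.1840 (R=-0.4286) → pose (-4.4365, -2.8576, 2.1840)
step 2: θ'=3.6840 (R=2.3333) → pose (-7.5492, -2.2019, 3.6840)
step 3: θ'=2.9340 (R=0.1667) → pose (-7.4288, -2.1816, 2.9340)
step 4: θ'=3.5590 (R=1.0000) → pose (-8.0403, -2.2460, 3.5590)
step 5: θ'=3.9340 (R=8.0000) → pose (-10.4936, -3.9420, 3.9340)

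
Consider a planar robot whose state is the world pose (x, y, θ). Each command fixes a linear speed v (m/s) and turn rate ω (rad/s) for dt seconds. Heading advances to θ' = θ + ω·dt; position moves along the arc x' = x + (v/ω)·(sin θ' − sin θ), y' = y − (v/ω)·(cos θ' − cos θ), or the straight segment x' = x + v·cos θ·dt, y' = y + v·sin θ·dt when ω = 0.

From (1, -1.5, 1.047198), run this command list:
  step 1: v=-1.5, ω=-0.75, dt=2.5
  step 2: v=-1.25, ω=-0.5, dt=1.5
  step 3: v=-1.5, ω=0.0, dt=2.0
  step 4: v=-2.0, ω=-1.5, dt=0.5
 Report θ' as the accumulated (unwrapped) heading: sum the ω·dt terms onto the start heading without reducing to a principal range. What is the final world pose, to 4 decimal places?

(-2.4786, 3.7620, -2.3278)

step 1: θ'=-0.8278 (R=2.0000) → pose (-2.2049, -1.8530, -0.8278)
step 2: θ'=-1.5778 (R=2.5000) → pose (-2.8638, -0.1442, -1.5778)
step 3: θ'=-1.5778 (straight) → pose (-2.8427, 2.8557, -1.5778)
step 4: θ'=-2.3278 (R=1.3333) → pose (-2.4786, 3.7620, -2.3278)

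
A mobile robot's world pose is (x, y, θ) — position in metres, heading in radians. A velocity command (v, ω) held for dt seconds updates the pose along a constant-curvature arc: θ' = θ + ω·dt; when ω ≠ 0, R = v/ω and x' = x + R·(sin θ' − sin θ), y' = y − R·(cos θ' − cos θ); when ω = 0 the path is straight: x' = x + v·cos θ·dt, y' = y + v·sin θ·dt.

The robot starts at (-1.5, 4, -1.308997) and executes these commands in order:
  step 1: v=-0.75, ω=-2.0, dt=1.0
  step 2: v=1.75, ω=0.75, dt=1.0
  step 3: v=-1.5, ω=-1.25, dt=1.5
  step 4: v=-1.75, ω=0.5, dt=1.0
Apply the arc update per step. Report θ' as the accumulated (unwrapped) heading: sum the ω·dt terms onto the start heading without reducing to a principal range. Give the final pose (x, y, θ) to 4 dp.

(-0.0607, 1.9466, -3.9340)

step 1: θ'=-3.3090 (R=0.3750) → pose (-1.0753, 4.4668, -3.3090)
step 2: θ'=-2.5590 (R=2.3333) → pose (-2.7479, 4.1145, -2.5590)
step 3: θ'=-4.4340 (R=1.2000) → pose (-0.9338, 3.4422, -4.4340)
step 4: θ'=-3.9340 (R=-3.5000) → pose (-0.0607, 1.9466, -3.9340)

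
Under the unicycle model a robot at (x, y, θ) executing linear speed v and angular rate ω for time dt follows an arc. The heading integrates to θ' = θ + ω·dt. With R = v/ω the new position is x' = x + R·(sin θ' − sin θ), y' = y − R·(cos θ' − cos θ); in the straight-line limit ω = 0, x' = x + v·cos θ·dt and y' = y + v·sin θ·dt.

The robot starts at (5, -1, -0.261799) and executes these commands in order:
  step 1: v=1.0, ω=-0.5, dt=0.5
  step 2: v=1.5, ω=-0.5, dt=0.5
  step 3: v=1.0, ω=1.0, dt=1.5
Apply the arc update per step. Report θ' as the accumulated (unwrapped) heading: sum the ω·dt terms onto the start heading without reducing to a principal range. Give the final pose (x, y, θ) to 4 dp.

step 1: θ'=-0.5118 (R=-2.0000) → pose (5.4619, -1.1881, -0.5118)
step 2: θ'=-0.7618 (R=-3.0000) → pose (6.0633, -1.6329, -0.7618)
step 3: θ'=0.7382 (R=1.0000) → pose (7.4265, -1.6490, 0.7382)

(7.4265, -1.6490, 0.7382)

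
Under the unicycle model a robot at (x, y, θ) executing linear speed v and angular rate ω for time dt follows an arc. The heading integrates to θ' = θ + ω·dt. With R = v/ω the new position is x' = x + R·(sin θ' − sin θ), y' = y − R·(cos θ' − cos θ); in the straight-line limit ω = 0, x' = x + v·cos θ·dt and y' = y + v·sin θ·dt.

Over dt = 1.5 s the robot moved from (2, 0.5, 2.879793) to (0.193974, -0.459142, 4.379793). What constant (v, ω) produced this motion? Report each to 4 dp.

v = 1.5000, ω = 1.0000

Δθ = 4.379793 − 2.879793 = 1.500000
ω = Δθ/dt = 1.500000/1.5 = 1.0000
R = Δx/(sin θ' − sin θ) = 1.5000
v = R·ω = 1.5000·1.0000 = 1.5000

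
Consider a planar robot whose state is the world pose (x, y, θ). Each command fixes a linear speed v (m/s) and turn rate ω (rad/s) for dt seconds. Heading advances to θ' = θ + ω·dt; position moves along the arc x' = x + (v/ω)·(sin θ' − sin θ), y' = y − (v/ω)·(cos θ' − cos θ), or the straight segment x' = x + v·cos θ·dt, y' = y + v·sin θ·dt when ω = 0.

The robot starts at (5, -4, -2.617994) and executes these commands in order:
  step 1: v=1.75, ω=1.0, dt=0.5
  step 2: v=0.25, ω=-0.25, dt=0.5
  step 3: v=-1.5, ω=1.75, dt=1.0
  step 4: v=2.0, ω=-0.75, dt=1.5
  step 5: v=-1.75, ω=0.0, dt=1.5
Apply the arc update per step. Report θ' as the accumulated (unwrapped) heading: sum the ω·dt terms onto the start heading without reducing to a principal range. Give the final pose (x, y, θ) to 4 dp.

(5.5695, -3.2715, -1.6180)

step 1: θ'=-2.1180 (R=1.7500) → pose (4.3805, -4.6050, -2.1180)
step 2: θ'=-2.2430 (R=-1.0000) → pose (4.3090, -4.7074, -2.2430)
step 3: θ'=-0.4930 (R=-0.8571) → pose (4.0440, -3.4186, -0.4930)
step 4: θ'=-1.6180 (R=-2.6667) → pose (5.4456, -5.8935, -1.6180)
step 5: θ'=-1.6180 (straight) → pose (5.5695, -3.2715, -1.6180)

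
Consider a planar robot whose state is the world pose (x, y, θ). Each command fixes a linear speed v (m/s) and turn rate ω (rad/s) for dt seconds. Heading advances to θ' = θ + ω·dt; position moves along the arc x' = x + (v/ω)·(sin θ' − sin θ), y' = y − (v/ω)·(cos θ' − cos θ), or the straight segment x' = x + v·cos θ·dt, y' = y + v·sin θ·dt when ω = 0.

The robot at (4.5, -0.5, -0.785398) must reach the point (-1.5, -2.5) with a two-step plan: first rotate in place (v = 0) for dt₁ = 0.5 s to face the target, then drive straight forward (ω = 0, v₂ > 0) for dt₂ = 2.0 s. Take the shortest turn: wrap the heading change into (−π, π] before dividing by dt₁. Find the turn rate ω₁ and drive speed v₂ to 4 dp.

ω₁ = -4.0689, v₂ = 3.1623

heading to target = atan2(-2.5−-0.5, -1.5−4.5) = -2.8198
Δθ = wrap(-2.8198 − -0.7854) = -2.0344; ω₁ = Δθ/dt₁ = -4.0689
distance = √((-1.5−4.5)² + (-2.5−-0.5)²) = 6.3246; v₂ = distance/dt₂ = 3.1623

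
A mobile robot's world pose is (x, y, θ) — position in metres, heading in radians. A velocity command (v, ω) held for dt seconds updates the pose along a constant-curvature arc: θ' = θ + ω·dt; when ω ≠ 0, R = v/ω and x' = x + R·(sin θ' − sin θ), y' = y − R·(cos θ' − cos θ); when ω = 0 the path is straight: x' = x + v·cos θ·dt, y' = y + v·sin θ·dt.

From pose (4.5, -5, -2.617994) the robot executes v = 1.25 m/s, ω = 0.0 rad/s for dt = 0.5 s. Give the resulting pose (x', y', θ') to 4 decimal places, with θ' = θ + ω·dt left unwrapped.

θ' = -2.6180 + 0.0·0.5 = -2.6180
ω = 0 → straight: x' = 4.5 + 1.25·cos(-2.6180)·0.5 = 3.9587
y' = -5 + 1.25·sin(-2.6180)·0.5 = -5.3125

(3.9587, -5.3125, -2.6180)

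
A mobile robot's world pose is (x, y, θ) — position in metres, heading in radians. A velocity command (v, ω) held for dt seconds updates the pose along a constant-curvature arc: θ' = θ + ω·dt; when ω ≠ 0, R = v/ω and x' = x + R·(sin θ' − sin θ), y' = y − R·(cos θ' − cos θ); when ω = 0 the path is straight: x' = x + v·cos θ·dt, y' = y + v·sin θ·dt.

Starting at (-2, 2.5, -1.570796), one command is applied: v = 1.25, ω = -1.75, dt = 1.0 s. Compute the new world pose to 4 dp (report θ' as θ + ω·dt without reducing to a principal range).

(-2.8416, 1.7972, -3.3208)

θ' = -1.5708 + -1.75·1.0 = -3.3208
R = v/ω = 1.25/-1.75 = -0.7143
x' = -2 + -0.7143·(sin -3.3208 − sin -1.5708) = -2.8416
y' = 2.5 − -0.7143·(cos -3.3208 − cos -1.5708) = 1.7972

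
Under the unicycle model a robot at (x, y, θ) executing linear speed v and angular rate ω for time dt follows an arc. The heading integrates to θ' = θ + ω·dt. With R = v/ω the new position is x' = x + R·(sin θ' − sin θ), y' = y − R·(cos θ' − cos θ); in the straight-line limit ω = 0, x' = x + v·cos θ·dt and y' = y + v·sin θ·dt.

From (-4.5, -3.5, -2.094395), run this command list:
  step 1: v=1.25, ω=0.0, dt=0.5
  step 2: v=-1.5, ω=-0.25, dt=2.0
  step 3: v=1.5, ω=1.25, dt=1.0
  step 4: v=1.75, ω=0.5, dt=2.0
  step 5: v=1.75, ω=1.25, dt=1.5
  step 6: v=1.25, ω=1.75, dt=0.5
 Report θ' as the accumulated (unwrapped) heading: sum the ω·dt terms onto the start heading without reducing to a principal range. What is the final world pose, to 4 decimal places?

step 1: θ'=-2.0944 (straight) → pose (-4.8125, -4.0413, -2.0944)
step 2: θ'=-2.5944 (R=6.0000) → pose (-2.7381, -1.9173, -2.5944)
step 3: θ'=-1.3444 (R=1.2000) → pose (-3.2831, -3.2115, -1.3444)
step 4: θ'=-0.3444 (R=3.5000) → pose (-1.0542, -5.7203, -0.3444)
step 5: θ'=1.5306 (R=1.4000) → pose (0.8174, -4.4588, 1.5306)
step 6: θ'=2.4056 (R=0.7143) → pose (0.5832, -3.9007, 2.4056)

(0.5832, -3.9007, 2.4056)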